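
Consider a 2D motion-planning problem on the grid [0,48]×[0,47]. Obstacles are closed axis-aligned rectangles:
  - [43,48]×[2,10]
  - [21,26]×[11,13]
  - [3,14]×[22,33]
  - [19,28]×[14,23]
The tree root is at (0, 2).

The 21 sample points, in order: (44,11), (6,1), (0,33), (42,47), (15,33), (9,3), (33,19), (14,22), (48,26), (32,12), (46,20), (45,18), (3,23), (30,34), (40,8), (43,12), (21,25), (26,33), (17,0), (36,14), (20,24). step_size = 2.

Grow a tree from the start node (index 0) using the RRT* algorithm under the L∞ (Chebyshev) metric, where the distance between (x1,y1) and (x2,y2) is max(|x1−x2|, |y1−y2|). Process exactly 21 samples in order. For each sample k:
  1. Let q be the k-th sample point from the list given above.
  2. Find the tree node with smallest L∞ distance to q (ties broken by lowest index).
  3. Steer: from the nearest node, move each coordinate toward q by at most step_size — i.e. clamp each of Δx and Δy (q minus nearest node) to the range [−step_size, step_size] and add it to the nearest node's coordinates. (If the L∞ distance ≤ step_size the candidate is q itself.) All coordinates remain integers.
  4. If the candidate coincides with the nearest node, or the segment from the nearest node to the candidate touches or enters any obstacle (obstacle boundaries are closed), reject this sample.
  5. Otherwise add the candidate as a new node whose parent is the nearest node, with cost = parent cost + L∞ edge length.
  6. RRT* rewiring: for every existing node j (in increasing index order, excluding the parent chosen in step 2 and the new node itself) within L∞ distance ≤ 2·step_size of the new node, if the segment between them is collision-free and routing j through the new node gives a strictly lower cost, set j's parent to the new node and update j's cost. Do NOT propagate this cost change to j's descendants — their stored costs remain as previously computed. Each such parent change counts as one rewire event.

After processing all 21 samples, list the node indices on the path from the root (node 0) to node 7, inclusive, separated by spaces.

1. q=(44,11) nearest=0 d=44 new=(2,4) → add node 1 parent=0 cost=2
2. q=(6,1) nearest=1 d=4 new=(4,2) → add node 2 parent=1 cost=4
3. q=(0,33) nearest=1 d=29 new=(0,6) → add node 3 parent=1 cost=4
4. q=(42,47) nearest=3 d=42 new=(2,8) → add node 4 parent=3 cost=6
5. q=(15,33) nearest=4 d=25 new=(4,10) → add node 5 parent=4 cost=8
6. q=(9,3) nearest=2 d=5 new=(6,3) → add node 6 parent=2 cost=6
7. q=(33,19) nearest=6 d=27 new=(8,5) → add node 7 parent=6 cost=8
8. q=(14,22) nearest=5 d=12 new=(6,12) → add node 8 parent=5 cost=10
9. q=(48,26) nearest=7 d=40 new=(10,7) → add node 9 parent=7 cost=10
10. q=(32,12) nearest=9 d=22 new=(12,9) → add node 10 parent=9 cost=12
11. q=(46,20) nearest=10 d=34 new=(14,11) → add node 11 parent=10 cost=14
12. q=(45,18) nearest=11 d=31 new=(16,13) → add node 12 parent=11 cost=16
13. q=(3,23) nearest=8 d=11 new=(4,14) → add node 13 parent=8 cost=12
14. q=(30,34) nearest=12 d=21 new=(18,15) → add node 14 parent=12 cost=18
15. q=(40,8) nearest=14 d=22 new=(20,13) → blocked by [19,28]×[14,23], reject
16. q=(43,12) nearest=14 d=25 new=(20,13) → blocked by [19,28]×[14,23], reject
17. q=(21,25) nearest=14 d=10 new=(20,17) → blocked by [19,28]×[14,23], reject
18. q=(26,33) nearest=14 d=18 new=(20,17) → blocked by [19,28]×[14,23], reject
19. q=(17,0) nearest=9 d=7 new=(12,5) → add node 15 parent=9 cost=12
20. q=(36,14) nearest=14 d=18 new=(20,14) → blocked by [19,28]×[14,23], reject
21. q=(20,24) nearest=14 d=9 new=(20,17) → blocked by [19,28]×[14,23], reject

Path: 0 1 2 6 7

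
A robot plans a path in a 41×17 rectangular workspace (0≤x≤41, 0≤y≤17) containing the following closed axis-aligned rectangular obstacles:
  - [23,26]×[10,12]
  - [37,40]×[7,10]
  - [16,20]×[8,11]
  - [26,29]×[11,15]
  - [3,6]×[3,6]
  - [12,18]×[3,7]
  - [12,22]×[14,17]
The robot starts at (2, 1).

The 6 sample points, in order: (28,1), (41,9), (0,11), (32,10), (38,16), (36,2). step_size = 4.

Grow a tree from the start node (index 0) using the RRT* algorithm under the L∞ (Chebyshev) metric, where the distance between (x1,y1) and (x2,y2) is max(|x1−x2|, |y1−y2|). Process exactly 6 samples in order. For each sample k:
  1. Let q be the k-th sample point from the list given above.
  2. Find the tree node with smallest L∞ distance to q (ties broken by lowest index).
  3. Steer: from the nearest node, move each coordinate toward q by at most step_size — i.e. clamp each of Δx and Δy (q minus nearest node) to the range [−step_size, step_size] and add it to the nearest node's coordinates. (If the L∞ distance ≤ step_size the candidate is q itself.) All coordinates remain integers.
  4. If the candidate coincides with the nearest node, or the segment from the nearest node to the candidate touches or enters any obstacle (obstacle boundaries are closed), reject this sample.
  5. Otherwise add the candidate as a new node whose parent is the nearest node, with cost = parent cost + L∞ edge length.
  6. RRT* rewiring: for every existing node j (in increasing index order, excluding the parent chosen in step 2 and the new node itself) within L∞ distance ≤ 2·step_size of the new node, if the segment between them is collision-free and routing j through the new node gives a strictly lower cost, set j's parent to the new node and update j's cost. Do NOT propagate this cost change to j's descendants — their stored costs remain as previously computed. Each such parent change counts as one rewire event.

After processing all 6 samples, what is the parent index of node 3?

Parent of node 3: 0

1. q=(28,1) nearest=0 d=26 new=(6,1) → add node 1 parent=0 cost=4
2. q=(41,9) nearest=1 d=35 new=(10,5) → add node 2 parent=1 cost=8
3. q=(0,11) nearest=0 d=10 new=(0,5) → add node 3 parent=0 cost=4
4. q=(32,10) nearest=2 d=22 new=(14,9) → blocked by [12,18]×[3,7], reject
5. q=(38,16) nearest=2 d=28 new=(14,9) → blocked by [12,18]×[3,7], reject
6. q=(36,2) nearest=2 d=26 new=(14,2) → blocked by [12,18]×[3,7], reject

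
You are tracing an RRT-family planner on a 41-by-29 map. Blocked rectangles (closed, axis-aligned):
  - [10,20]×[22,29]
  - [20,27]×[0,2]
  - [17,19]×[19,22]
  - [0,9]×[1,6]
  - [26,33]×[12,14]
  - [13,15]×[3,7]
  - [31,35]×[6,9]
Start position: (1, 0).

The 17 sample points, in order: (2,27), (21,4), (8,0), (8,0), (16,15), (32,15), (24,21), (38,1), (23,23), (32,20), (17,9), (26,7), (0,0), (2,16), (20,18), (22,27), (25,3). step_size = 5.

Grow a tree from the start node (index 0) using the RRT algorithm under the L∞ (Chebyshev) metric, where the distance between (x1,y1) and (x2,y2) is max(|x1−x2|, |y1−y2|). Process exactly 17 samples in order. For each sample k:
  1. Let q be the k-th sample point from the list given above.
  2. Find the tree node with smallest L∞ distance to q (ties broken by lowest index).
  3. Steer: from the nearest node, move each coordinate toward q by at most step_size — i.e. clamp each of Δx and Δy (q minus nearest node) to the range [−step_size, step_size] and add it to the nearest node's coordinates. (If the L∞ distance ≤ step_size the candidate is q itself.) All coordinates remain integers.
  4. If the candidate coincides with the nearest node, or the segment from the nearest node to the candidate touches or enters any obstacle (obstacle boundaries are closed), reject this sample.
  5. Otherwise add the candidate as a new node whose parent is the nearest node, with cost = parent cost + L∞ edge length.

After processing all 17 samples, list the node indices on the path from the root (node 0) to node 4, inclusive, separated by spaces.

Path: 0 4

1. q=(2,27) nearest=0 d=27 new=(2,5) → blocked by [0,9]×[1,6], reject
2. q=(21,4) nearest=0 d=20 new=(6,4) → blocked by [0,9]×[1,6], reject
3. q=(8,0) nearest=0 d=7 new=(6,0) → add node 1 parent=0 cost=5
4. q=(8,0) nearest=1 d=2 new=(8,0) → add node 2 parent=1 cost=7
5. q=(16,15) nearest=0 d=15 new=(6,5) → blocked by [0,9]×[1,6], reject
6. q=(32,15) nearest=2 d=24 new=(13,5) → blocked by [0,9]×[1,6], reject
7. q=(24,21) nearest=1 d=21 new=(11,5) → blocked by [0,9]×[1,6], reject
8. q=(38,1) nearest=2 d=30 new=(13,1) → add node 3 parent=2 cost=12
9. q=(23,23) nearest=3 d=22 new=(18,6) → blocked by [13,15]×[3,7], reject
10. q=(32,20) nearest=3 d=19 new=(18,6) → blocked by [13,15]×[3,7], reject
11. q=(17,9) nearest=3 d=8 new=(17,6) → blocked by [13,15]×[3,7], reject
12. q=(26,7) nearest=3 d=13 new=(18,6) → blocked by [13,15]×[3,7], reject
13. q=(0,0) nearest=0 d=1 new=(0,0) → add node 4 parent=0 cost=1
14. q=(2,16) nearest=3 d=15 new=(8,6) → blocked by [0,9]×[1,6], reject
15. q=(20,18) nearest=3 d=17 new=(18,6) → blocked by [13,15]×[3,7], reject
16. q=(22,27) nearest=3 d=26 new=(18,6) → blocked by [13,15]×[3,7], reject
17. q=(25,3) nearest=3 d=12 new=(18,3) → add node 5 parent=3 cost=17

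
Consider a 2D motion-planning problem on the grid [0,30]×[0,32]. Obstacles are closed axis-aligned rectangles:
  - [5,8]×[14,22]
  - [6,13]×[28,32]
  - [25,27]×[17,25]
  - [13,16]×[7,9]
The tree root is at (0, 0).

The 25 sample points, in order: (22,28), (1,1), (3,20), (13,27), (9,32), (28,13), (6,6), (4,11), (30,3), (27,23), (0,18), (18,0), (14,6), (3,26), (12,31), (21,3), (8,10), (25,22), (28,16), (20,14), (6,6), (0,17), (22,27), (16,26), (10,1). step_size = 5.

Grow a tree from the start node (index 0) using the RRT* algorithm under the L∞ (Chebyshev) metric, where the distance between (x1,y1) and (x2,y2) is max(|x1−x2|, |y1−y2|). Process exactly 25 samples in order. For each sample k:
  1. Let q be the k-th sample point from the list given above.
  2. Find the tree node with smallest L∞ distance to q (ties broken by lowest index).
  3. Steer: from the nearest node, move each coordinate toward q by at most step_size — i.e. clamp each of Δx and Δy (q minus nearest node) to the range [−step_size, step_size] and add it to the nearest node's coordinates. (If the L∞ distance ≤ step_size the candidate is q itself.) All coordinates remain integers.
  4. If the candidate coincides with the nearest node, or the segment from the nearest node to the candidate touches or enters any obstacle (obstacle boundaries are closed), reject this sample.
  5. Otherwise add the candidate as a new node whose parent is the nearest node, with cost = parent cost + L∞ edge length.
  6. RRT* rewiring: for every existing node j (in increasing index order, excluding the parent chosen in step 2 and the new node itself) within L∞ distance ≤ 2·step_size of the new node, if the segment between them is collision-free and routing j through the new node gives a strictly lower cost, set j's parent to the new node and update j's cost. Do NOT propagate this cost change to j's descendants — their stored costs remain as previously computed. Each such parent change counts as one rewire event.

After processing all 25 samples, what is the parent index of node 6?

1. q=(22,28) nearest=0 d=28 new=(5,5) → add node 1 parent=0 cost=5
2. q=(1,1) nearest=0 d=1 new=(1,1) → add node 2 parent=0 cost=1
3. q=(3,20) nearest=1 d=15 new=(3,10) → add node 3 parent=1 cost=10
4. q=(13,27) nearest=3 d=17 new=(8,15) → blocked by [5,8]×[14,22], reject
5. q=(9,32) nearest=3 d=22 new=(8,15) → blocked by [5,8]×[14,22], reject
6. q=(28,13) nearest=1 d=23 new=(10,10) → add node 4 parent=1 cost=10
7. q=(6,6) nearest=1 d=1 new=(6,6) → add node 5 parent=1 cost=6
8. q=(4,11) nearest=3 d=1 new=(4,11) → add node 6 parent=3 cost=11
9. q=(30,3) nearest=4 d=20 new=(15,5) → blocked by [13,16]×[7,9], reject
10. q=(27,23) nearest=4 d=17 new=(15,15) → add node 7 parent=4 cost=15
11. q=(0,18) nearest=6 d=7 new=(0,16) → add node 8 parent=6 cost=16
12. q=(18,0) nearest=4 d=10 new=(15,5) → blocked by [13,16]×[7,9], reject
13. q=(14,6) nearest=4 d=4 new=(14,6) → blocked by [13,16]×[7,9], reject
14. q=(3,26) nearest=8 d=10 new=(3,21) → add node 9 parent=8 cost=21
15. q=(12,31) nearest=9 d=10 new=(8,26) → add node 10 parent=9 cost=26
16. q=(21,3) nearest=4 d=11 new=(15,5) → blocked by [13,16]×[7,9], reject
17. q=(8,10) nearest=4 d=2 new=(8,10) → add node 11 parent=4 cost=12
18. q=(25,22) nearest=7 d=10 new=(20,20) → add node 12 parent=7 cost=20
19. q=(28,16) nearest=12 d=8 new=(25,16) → add node 13 parent=12 cost=25
20. q=(20,14) nearest=7 d=5 new=(20,14) → add node 14 parent=7 cost=20
21. q=(6,6) nearest=5 d=0 → coincident, reject
22. q=(0,17) nearest=8 d=1 new=(0,17) → add node 15 parent=8 cost=17
23. q=(22,27) nearest=12 d=7 new=(22,25) → add node 16 parent=12 cost=25
24. q=(16,26) nearest=12 d=6 new=(16,25) → add node 17 parent=12 cost=25
25. q=(10,1) nearest=1 d=5 new=(10,1) → add node 18 parent=1 cost=10

Parent of node 6: 3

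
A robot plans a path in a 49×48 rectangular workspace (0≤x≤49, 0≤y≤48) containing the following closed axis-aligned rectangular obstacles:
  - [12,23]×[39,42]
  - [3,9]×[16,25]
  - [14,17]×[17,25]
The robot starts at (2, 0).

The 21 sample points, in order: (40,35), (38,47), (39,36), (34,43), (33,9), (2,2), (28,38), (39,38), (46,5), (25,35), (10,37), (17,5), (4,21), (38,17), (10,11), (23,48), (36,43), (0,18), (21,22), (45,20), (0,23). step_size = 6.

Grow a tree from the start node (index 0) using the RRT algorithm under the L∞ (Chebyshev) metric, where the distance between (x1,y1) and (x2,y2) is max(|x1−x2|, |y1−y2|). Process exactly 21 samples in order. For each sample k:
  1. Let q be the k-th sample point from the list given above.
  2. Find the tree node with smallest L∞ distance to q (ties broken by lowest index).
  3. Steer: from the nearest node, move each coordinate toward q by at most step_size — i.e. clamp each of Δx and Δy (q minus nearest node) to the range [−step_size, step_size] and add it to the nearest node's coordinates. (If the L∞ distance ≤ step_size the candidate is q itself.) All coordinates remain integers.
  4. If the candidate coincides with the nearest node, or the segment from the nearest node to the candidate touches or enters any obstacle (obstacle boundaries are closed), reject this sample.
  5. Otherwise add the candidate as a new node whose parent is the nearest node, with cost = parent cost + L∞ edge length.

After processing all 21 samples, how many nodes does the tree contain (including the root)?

Node count: 18

1. q=(40,35) nearest=0 d=38 new=(8,6) → add node 1 parent=0 cost=6
2. q=(38,47) nearest=1 d=41 new=(14,12) → add node 2 parent=1 cost=12
3. q=(39,36) nearest=2 d=25 new=(20,18) → add node 3 parent=2 cost=18
4. q=(34,43) nearest=3 d=25 new=(26,24) → add node 4 parent=3 cost=24
5. q=(33,9) nearest=3 d=13 new=(26,12) → add node 5 parent=3 cost=24
6. q=(2,2) nearest=0 d=2 new=(2,2) → add node 6 parent=0 cost=2
7. q=(28,38) nearest=4 d=14 new=(28,30) → add node 7 parent=4 cost=30
8. q=(39,38) nearest=7 d=11 new=(34,36) → add node 8 parent=7 cost=36
9. q=(46,5) nearest=4 d=20 new=(32,18) → add node 9 parent=4 cost=30
10. q=(25,35) nearest=7 d=5 new=(25,35) → add node 10 parent=7 cost=35
11. q=(10,37) nearest=10 d=15 new=(19,37) → add node 11 parent=10 cost=41
12. q=(17,5) nearest=2 d=7 new=(17,6) → add node 12 parent=2 cost=18
13. q=(4,21) nearest=2 d=10 new=(8,18) → blocked by [3,9]×[16,25], reject
14. q=(38,17) nearest=9 d=6 new=(38,17) → add node 13 parent=9 cost=36
15. q=(10,11) nearest=2 d=4 new=(10,11) → add node 14 parent=2 cost=16
16. q=(23,48) nearest=11 d=11 new=(23,43) → blocked by [12,23]×[39,42], reject
17. q=(36,43) nearest=8 d=7 new=(36,42) → add node 15 parent=8 cost=42
18. q=(0,18) nearest=14 d=10 new=(4,17) → blocked by [3,9]×[16,25], reject
19. q=(21,22) nearest=3 d=4 new=(21,22) → add node 16 parent=3 cost=22
20. q=(45,20) nearest=13 d=7 new=(44,20) → add node 17 parent=13 cost=42
21. q=(0,23) nearest=14 d=12 new=(4,17) → blocked by [3,9]×[16,25], reject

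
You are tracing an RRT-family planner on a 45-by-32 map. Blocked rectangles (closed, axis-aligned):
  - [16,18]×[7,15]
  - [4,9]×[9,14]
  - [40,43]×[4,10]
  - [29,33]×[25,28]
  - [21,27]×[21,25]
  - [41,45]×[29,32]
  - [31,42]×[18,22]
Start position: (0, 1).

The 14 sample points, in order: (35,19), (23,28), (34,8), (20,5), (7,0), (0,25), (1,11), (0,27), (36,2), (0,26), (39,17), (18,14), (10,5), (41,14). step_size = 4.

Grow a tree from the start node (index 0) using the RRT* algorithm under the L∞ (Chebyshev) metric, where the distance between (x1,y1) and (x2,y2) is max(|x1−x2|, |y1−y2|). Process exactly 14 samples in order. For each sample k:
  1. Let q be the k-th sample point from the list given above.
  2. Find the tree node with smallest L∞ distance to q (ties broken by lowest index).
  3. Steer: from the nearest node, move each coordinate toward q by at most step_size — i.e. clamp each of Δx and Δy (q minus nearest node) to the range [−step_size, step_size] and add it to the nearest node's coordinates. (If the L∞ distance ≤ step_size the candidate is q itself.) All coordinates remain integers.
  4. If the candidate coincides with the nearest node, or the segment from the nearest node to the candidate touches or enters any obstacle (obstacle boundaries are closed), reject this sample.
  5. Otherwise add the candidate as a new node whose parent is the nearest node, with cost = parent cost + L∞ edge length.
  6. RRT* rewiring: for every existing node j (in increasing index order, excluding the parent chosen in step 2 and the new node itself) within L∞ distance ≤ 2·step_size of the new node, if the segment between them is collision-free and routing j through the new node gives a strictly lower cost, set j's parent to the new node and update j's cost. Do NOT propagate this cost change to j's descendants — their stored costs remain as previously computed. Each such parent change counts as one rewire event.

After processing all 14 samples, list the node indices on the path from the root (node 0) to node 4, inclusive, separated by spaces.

Path: 0 1 4

1. q=(35,19) nearest=0 d=35 new=(4,5) → add node 1 parent=0 cost=4
2. q=(23,28) nearest=1 d=23 new=(8,9) → blocked by [4,9]×[9,14], reject
3. q=(34,8) nearest=1 d=30 new=(8,8) → add node 2 parent=1 cost=8
4. q=(20,5) nearest=2 d=12 new=(12,5) → add node 3 parent=2 cost=12
5. q=(7,0) nearest=1 d=5 new=(7,1) → add node 4 parent=1 cost=8
6. q=(0,25) nearest=2 d=17 new=(4,12) → blocked by [4,9]×[9,14], reject
7. q=(1,11) nearest=1 d=6 new=(1,9) → add node 5 parent=1 cost=8
8. q=(0,27) nearest=5 d=18 new=(0,13) → add node 6 parent=5 cost=12
9. q=(36,2) nearest=3 d=24 new=(16,2) → add node 7 parent=3 cost=16
10. q=(0,26) nearest=6 d=13 new=(0,17) → add node 8 parent=6 cost=16
11. q=(39,17) nearest=7 d=23 new=(20,6) → add node 9 parent=7 cost=20
12. q=(18,14) nearest=9 d=8 new=(18,10) → blocked by [16,18]×[7,15], reject
13. q=(10,5) nearest=3 d=2 new=(10,5) → add node 10 parent=3 cost=14
14. q=(41,14) nearest=9 d=21 new=(24,10) → add node 11 parent=9 cost=24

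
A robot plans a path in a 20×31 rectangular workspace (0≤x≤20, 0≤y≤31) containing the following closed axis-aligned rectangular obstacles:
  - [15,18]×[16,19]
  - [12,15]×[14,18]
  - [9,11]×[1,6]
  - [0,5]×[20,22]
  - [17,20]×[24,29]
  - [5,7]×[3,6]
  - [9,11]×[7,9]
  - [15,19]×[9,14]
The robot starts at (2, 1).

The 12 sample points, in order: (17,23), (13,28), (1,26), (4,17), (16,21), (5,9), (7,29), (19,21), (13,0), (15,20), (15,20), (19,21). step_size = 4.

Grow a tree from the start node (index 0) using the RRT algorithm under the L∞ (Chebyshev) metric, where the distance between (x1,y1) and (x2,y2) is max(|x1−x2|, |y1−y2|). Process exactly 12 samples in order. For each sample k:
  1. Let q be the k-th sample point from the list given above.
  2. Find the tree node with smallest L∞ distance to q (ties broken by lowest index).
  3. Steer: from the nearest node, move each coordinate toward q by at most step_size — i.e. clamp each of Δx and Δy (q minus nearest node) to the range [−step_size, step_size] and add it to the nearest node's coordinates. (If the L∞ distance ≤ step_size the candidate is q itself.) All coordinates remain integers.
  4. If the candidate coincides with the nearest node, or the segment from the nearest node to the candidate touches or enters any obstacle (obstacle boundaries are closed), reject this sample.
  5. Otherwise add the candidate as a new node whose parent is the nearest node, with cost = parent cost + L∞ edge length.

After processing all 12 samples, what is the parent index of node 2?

1. q=(17,23) nearest=0 d=22 new=(6,5) → blocked by [5,7]×[3,6], reject
2. q=(13,28) nearest=0 d=27 new=(6,5) → blocked by [5,7]×[3,6], reject
3. q=(1,26) nearest=0 d=25 new=(1,5) → add node 1 parent=0 cost=4
4. q=(4,17) nearest=1 d=12 new=(4,9) → add node 2 parent=1 cost=8
5. q=(16,21) nearest=2 d=12 new=(8,13) → add node 3 parent=2 cost=12
6. q=(5,9) nearest=2 d=1 new=(5,9) → add node 4 parent=2 cost=9
7. q=(7,29) nearest=3 d=16 new=(7,17) → add node 5 parent=3 cost=16
8. q=(19,21) nearest=3 d=11 new=(12,17) → blocked by [12,15]×[14,18], reject
9. q=(13,0) nearest=2 d=9 new=(8,5) → blocked by [5,7]×[3,6], reject
10. q=(15,20) nearest=3 d=7 new=(12,17) → blocked by [12,15]×[14,18], reject
11. q=(15,20) nearest=3 d=7 new=(12,17) → blocked by [12,15]×[14,18], reject
12. q=(19,21) nearest=3 d=11 new=(12,17) → blocked by [12,15]×[14,18], reject

Parent of node 2: 1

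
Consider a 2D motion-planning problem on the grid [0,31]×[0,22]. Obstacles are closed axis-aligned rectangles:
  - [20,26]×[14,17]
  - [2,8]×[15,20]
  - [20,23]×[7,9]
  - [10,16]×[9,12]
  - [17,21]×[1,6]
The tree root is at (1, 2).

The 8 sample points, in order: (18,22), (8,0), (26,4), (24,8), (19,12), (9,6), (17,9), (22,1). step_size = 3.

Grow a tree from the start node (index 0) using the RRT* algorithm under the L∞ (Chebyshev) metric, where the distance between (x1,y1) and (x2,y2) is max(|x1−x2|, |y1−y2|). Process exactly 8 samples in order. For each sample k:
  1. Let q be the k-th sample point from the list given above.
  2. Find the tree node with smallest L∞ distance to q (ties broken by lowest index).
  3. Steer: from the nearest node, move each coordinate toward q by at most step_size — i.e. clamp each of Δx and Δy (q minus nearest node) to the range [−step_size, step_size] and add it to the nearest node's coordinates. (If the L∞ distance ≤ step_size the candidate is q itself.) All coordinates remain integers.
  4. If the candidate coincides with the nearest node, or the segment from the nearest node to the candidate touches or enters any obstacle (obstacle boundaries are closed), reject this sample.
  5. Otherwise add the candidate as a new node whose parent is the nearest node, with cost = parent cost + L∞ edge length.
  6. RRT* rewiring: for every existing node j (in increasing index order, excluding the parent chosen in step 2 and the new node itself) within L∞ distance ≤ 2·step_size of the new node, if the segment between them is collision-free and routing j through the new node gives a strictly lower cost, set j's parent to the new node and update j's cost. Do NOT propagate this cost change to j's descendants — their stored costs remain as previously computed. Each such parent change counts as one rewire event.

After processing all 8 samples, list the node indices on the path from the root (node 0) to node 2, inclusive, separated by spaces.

Path: 0 1 2

1. q=(18,22) nearest=0 d=20 new=(4,5) → add node 1 parent=0 cost=3
2. q=(8,0) nearest=1 d=5 new=(7,2) → add node 2 parent=1 cost=6
3. q=(26,4) nearest=2 d=19 new=(10,4) → add node 3 parent=2 cost=9
4. q=(24,8) nearest=3 d=14 new=(13,7) → add node 4 parent=3 cost=12
5. q=(19,12) nearest=4 d=6 new=(16,10) → blocked by [10,16]×[9,12], reject
6. q=(9,6) nearest=3 d=2 new=(9,6) → add node 5 parent=3 cost=11
7. q=(17,9) nearest=4 d=4 new=(16,9) → blocked by [10,16]×[9,12], reject
8. q=(22,1) nearest=4 d=9 new=(16,4) → add node 6 parent=4 cost=15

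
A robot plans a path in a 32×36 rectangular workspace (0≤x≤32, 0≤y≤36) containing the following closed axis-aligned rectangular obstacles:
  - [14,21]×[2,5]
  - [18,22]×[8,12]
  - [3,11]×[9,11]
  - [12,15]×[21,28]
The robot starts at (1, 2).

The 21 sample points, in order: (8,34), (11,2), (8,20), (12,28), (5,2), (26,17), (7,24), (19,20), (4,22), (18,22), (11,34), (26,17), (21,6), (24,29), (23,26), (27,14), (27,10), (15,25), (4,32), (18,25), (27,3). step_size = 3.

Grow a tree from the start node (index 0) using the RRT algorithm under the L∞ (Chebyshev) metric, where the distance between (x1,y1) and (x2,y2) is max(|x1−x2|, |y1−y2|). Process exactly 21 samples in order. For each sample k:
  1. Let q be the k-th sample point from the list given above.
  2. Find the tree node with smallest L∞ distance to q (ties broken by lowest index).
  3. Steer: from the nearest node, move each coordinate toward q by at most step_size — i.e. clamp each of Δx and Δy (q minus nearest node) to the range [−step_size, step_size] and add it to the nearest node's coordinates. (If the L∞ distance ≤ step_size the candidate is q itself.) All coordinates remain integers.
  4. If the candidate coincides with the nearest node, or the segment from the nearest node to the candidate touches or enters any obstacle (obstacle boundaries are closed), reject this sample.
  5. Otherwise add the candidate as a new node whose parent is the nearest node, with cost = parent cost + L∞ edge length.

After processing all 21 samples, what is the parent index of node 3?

1. q=(8,34) nearest=0 d=32 new=(4,5) → add node 1 parent=0 cost=3
2. q=(11,2) nearest=1 d=7 new=(7,2) → add node 2 parent=1 cost=6
3. q=(8,20) nearest=1 d=15 new=(7,8) → add node 3 parent=1 cost=6
4. q=(12,28) nearest=3 d=20 new=(10,11) → blocked by [3,11]×[9,11], reject
5. q=(5,2) nearest=2 d=2 new=(5,2) → add node 4 parent=2 cost=8
6. q=(26,17) nearest=2 d=19 new=(10,5) → add node 5 parent=2 cost=9
7. q=(7,24) nearest=3 d=16 new=(7,11) → blocked by [3,11]×[9,11], reject
8. q=(19,20) nearest=3 d=12 new=(10,11) → blocked by [3,11]×[9,11], reject
9. q=(4,22) nearest=3 d=14 new=(4,11) → blocked by [3,11]×[9,11], reject
10. q=(18,22) nearest=3 d=14 new=(10,11) → blocked by [3,11]×[9,11], reject
11. q=(11,34) nearest=3 d=26 new=(10,11) → blocked by [3,11]×[9,11], reject
12. q=(26,17) nearest=5 d=16 new=(13,8) → add node 6 parent=5 cost=12
13. q=(21,6) nearest=6 d=8 new=(16,6) → add node 7 parent=6 cost=15
14. q=(24,29) nearest=3 d=21 new=(10,11) → blocked by [3,11]×[9,11], reject
15. q=(23,26) nearest=3 d=18 new=(10,11) → blocked by [3,11]×[9,11], reject
16. q=(27,14) nearest=7 d=11 new=(19,9) → blocked by [18,22]×[8,12], reject
17. q=(27,10) nearest=7 d=11 new=(19,9) → blocked by [18,22]×[8,12], reject
18. q=(15,25) nearest=3 d=17 new=(10,11) → blocked by [3,11]×[9,11], reject
19. q=(4,32) nearest=3 d=24 new=(4,11) → blocked by [3,11]×[9,11], reject
20. q=(18,25) nearest=3 d=17 new=(10,11) → blocked by [3,11]×[9,11], reject
21. q=(27,3) nearest=7 d=11 new=(19,3) → blocked by [14,21]×[2,5], reject

Parent of node 3: 1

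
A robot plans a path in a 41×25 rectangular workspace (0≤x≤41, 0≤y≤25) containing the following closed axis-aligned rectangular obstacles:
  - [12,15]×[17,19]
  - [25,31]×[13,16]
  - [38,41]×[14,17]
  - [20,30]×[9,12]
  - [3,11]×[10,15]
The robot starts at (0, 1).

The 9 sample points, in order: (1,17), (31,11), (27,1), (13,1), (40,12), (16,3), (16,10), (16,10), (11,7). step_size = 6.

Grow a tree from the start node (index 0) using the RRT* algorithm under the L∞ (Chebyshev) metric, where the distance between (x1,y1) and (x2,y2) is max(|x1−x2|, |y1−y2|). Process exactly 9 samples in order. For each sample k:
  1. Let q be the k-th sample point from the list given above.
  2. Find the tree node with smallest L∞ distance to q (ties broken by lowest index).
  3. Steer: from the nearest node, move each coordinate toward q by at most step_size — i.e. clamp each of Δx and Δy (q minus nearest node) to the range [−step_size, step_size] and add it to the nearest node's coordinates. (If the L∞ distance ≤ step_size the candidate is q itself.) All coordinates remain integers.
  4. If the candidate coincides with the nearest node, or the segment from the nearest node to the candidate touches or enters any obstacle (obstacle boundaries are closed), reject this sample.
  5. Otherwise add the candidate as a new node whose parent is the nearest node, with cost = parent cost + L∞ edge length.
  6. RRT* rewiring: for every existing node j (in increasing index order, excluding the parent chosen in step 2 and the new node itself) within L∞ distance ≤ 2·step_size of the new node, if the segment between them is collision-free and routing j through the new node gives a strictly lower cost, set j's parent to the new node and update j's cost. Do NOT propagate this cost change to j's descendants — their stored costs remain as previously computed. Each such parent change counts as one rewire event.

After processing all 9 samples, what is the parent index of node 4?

1. q=(1,17) nearest=0 d=16 new=(1,7) → add node 1 parent=0 cost=6
2. q=(31,11) nearest=1 d=30 new=(7,11) → blocked by [3,11]×[10,15], reject
3. q=(27,1) nearest=1 d=26 new=(7,1) → add node 2 parent=1 cost=12
4. q=(13,1) nearest=2 d=6 new=(13,1) → add node 3 parent=2 cost=18
5. q=(40,12) nearest=3 d=27 new=(19,7) → add node 4 parent=3 cost=24
6. q=(16,3) nearest=3 d=3 new=(16,3) → add node 5 parent=3 cost=21
7. q=(16,10) nearest=4 d=3 new=(16,10) → add node 6 parent=4 cost=27
8. q=(16,10) nearest=6 d=0 → coincident, reject
9. q=(11,7) nearest=5 d=5 new=(11,7) → add node 7 parent=5 cost=26

Parent of node 4: 3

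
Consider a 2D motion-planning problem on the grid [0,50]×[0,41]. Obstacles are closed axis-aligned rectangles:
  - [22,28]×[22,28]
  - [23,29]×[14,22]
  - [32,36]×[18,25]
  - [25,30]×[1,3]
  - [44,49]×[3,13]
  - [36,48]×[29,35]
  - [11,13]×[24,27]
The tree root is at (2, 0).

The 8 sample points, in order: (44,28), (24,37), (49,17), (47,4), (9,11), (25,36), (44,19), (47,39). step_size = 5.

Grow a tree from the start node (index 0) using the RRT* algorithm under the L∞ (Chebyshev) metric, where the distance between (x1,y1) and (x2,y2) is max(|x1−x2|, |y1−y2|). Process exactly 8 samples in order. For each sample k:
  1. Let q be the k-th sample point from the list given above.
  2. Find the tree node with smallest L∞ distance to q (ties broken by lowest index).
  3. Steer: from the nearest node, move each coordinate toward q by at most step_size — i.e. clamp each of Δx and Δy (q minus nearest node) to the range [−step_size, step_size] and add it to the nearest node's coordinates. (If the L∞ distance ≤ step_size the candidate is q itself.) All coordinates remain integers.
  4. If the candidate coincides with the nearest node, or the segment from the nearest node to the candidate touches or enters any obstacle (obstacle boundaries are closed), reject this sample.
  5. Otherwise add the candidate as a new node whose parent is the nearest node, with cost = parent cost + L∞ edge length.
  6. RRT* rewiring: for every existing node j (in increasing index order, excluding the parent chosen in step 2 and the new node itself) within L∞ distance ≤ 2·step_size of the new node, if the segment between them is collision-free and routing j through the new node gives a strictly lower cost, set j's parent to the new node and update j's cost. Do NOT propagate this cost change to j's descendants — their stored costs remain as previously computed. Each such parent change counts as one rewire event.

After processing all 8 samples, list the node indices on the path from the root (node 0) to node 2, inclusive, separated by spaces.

1. q=(44,28) nearest=0 d=42 new=(7,5) → add node 1 parent=0 cost=5
2. q=(24,37) nearest=1 d=32 new=(12,10) → add node 2 parent=1 cost=10
3. q=(49,17) nearest=2 d=37 new=(17,15) → add node 3 parent=2 cost=15
4. q=(47,4) nearest=3 d=30 new=(22,10) → add node 4 parent=3 cost=20
5. q=(9,11) nearest=2 d=3 new=(9,11) → add node 5 parent=2 cost=13
6. q=(25,36) nearest=3 d=21 new=(22,20) → add node 6 parent=3 cost=20
7. q=(44,19) nearest=4 d=22 new=(27,15) → blocked by [23,29]×[14,22], reject
8. q=(47,39) nearest=6 d=25 new=(27,25) → blocked by [22,28]×[22,28], reject

Path: 0 1 2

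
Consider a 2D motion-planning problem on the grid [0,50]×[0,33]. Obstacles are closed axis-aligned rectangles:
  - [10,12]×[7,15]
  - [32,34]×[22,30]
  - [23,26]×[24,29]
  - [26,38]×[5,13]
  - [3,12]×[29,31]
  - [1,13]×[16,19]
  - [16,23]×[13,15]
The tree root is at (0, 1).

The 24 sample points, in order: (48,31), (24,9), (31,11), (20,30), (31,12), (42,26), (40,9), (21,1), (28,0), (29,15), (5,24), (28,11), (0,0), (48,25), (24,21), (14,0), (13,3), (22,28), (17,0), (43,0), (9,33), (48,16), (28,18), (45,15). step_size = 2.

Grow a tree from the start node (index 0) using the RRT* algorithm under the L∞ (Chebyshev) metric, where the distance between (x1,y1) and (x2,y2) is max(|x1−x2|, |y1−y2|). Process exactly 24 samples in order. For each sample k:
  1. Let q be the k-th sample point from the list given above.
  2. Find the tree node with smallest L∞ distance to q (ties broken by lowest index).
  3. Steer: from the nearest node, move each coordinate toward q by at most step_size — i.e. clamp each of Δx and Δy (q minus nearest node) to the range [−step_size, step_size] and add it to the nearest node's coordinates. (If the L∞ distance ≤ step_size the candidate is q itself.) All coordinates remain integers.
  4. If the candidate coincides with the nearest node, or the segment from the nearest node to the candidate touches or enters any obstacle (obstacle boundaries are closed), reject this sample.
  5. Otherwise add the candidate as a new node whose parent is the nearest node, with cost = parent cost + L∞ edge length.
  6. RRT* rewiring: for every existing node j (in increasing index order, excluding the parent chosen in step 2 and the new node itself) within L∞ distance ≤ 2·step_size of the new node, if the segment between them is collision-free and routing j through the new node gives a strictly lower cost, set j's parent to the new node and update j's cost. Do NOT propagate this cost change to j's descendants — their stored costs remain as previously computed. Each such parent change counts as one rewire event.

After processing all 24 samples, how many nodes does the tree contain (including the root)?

1. q=(48,31) nearest=0 d=48 new=(2,3) → add node 1 parent=0 cost=2
2. q=(24,9) nearest=1 d=22 new=(4,5) → add node 2 parent=1 cost=4
3. q=(31,11) nearest=2 d=27 new=(6,7) → add node 3 parent=2 cost=6
4. q=(20,30) nearest=3 d=23 new=(8,9) → add node 4 parent=3 cost=8
5. q=(31,12) nearest=4 d=23 new=(10,11) → blocked by [10,12]×[7,15], reject
6. q=(42,26) nearest=4 d=34 new=(10,11) → blocked by [10,12]×[7,15], reject
7. q=(40,9) nearest=4 d=32 new=(10,9) → blocked by [10,12]×[7,15], reject
8. q=(21,1) nearest=4 d=13 new=(10,7) → blocked by [10,12]×[7,15], reject
9. q=(28,0) nearest=4 d=20 new=(10,7) → blocked by [10,12]×[7,15], reject
10. q=(29,15) nearest=4 d=21 new=(10,11) → blocked by [10,12]×[7,15], reject
11. q=(5,24) nearest=4 d=15 new=(6,11) → add node 5 parent=4 cost=10
12. q=(28,11) nearest=4 d=20 new=(10,11) → blocked by [10,12]×[7,15], reject
13. q=(0,0) nearest=0 d=1 new=(0,0) → add node 6 parent=0 cost=1
14. q=(48,25) nearest=4 d=40 new=(10,11) → blocked by [10,12]×[7,15], reject
15. q=(24,21) nearest=4 d=16 new=(10,11) → blocked by [10,12]×[7,15], reject
16. q=(14,0) nearest=3 d=8 new=(8,5) → add node 7 parent=3 cost=8
17. q=(13,3) nearest=7 d=5 new=(10,3) → add node 8 parent=7 cost=10
18. q=(22,28) nearest=5 d=17 new=(8,13) → add node 9 parent=5 cost=12
19. q=(17,0) nearest=8 d=7 new=(12,1) → add node 10 parent=8 cost=12
20. q=(43,0) nearest=10 d=31 new=(14,0) → add node 11 parent=10 cost=14
21. q=(9,33) nearest=9 d=20 new=(9,15) → add node 12 parent=9 cost=14
22. q=(48,16) nearest=11 d=34 new=(16,2) → add node 13 parent=11 cost=16
23. q=(28,18) nearest=13 d=16 new=(18,4) → add node 14 parent=13 cost=18
24. q=(45,15) nearest=14 d=27 new=(20,6) → add node 15 parent=14 cost=20

Node count: 16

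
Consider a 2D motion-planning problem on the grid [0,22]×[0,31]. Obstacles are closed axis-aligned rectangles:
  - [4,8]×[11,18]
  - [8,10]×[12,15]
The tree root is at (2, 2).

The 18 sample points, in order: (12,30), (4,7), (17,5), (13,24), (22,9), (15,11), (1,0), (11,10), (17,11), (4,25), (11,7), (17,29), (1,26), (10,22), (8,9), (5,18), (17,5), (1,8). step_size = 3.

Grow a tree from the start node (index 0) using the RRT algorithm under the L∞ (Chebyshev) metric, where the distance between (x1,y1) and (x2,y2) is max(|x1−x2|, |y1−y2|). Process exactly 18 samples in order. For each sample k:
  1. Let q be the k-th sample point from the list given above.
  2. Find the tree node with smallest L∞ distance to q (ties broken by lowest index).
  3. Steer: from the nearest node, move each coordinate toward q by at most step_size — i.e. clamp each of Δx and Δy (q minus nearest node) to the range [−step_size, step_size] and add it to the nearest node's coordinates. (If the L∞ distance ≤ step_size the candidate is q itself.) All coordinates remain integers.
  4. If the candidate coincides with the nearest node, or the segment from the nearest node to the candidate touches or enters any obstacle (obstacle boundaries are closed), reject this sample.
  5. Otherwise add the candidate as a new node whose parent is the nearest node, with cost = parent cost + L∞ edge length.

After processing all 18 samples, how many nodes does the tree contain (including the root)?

Node count: 17

1. q=(12,30) nearest=0 d=28 new=(5,5) → add node 1 parent=0 cost=3
2. q=(4,7) nearest=1 d=2 new=(4,7) → add node 2 parent=1 cost=5
3. q=(17,5) nearest=1 d=12 new=(8,5) → add node 3 parent=1 cost=6
4. q=(13,24) nearest=2 d=17 new=(7,10) → add node 4 parent=2 cost=8
5. q=(22,9) nearest=3 d=14 new=(11,8) → add node 5 parent=3 cost=9
6. q=(15,11) nearest=5 d=4 new=(14,11) → add node 6 parent=5 cost=12
7. q=(1,0) nearest=0 d=2 new=(1,0) → add node 7 parent=0 cost=2
8. q=(11,10) nearest=5 d=2 new=(11,10) → add node 8 parent=5 cost=11
9. q=(17,11) nearest=6 d=3 new=(17,11) → add node 9 parent=6 cost=15
10. q=(4,25) nearest=6 d=14 new=(11,14) → add node 10 parent=6 cost=15
11. q=(11,7) nearest=5 d=1 new=(11,7) → add node 11 parent=5 cost=10
12. q=(17,29) nearest=10 d=15 new=(14,17) → add node 12 parent=10 cost=18
13. q=(1,26) nearest=10 d=12 new=(8,17) → blocked by [4,8]×[11,18], reject
14. q=(10,22) nearest=12 d=5 new=(11,20) → add node 13 parent=12 cost=21
15. q=(8,9) nearest=4 d=1 new=(8,9) → add node 14 parent=4 cost=9
16. q=(5,18) nearest=10 d=6 new=(8,17) → blocked by [4,8]×[11,18], reject
17. q=(17,5) nearest=5 d=6 new=(14,5) → add node 15 parent=5 cost=12
18. q=(1,8) nearest=2 d=3 new=(1,8) → add node 16 parent=2 cost=8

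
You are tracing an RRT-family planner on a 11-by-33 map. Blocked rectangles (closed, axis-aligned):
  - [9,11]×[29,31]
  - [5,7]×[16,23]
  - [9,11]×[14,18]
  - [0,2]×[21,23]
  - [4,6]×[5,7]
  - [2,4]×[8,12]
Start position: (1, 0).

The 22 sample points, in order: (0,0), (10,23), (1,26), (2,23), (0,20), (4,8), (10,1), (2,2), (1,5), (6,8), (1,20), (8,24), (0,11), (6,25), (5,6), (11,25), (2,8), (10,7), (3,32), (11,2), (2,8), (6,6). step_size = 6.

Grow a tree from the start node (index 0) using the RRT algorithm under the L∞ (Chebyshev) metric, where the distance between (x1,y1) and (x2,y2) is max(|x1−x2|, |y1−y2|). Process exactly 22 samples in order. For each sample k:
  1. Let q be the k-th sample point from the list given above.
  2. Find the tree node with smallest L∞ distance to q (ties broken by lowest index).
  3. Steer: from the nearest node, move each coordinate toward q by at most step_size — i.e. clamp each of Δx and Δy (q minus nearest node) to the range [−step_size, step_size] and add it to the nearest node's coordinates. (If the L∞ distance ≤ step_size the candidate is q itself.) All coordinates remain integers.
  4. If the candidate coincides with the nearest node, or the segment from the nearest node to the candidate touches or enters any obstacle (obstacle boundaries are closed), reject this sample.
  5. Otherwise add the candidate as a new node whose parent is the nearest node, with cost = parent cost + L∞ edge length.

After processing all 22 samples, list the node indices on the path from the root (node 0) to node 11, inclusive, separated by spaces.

Path: 0 4 11

1. q=(0,0) nearest=0 d=1 new=(0,0) → add node 1 parent=0 cost=1
2. q=(10,23) nearest=0 d=23 new=(7,6) → blocked by [4,6]×[5,7], reject
3. q=(1,26) nearest=0 d=26 new=(1,6) → add node 2 parent=0 cost=6
4. q=(2,23) nearest=2 d=17 new=(2,12) → blocked by [2,4]×[8,12], reject
5. q=(0,20) nearest=2 d=14 new=(0,12) → add node 3 parent=2 cost=12
6. q=(4,8) nearest=2 d=3 new=(4,8) → blocked by [2,4]×[8,12], reject
7. q=(10,1) nearest=0 d=9 new=(7,1) → add node 4 parent=0 cost=6
8. q=(2,2) nearest=0 d=2 new=(2,2) → add node 5 parent=0 cost=2
9. q=(1,5) nearest=2 d=1 new=(1,5) → add node 6 parent=2 cost=7
10. q=(6,8) nearest=2 d=5 new=(6,8) → add node 7 parent=2 cost=11
11. q=(1,20) nearest=3 d=8 new=(1,18) → add node 8 parent=3 cost=18
12. q=(8,24) nearest=8 d=7 new=(7,24) → blocked by [5,7]×[16,23], reject
13. q=(0,11) nearest=3 d=1 new=(0,11) → add node 9 parent=3 cost=13
14. q=(6,25) nearest=8 d=7 new=(6,24) → blocked by [5,7]×[16,23], reject
15. q=(5,6) nearest=7 d=2 new=(5,6) → blocked by [4,6]×[5,7], reject
16. q=(11,25) nearest=8 d=10 new=(7,24) → blocked by [5,7]×[16,23], reject
17. q=(2,8) nearest=2 d=2 new=(2,8) → blocked by [2,4]×[8,12], reject
18. q=(10,7) nearest=7 d=4 new=(10,7) → add node 10 parent=7 cost=15
19. q=(3,32) nearest=8 d=14 new=(3,24) → blocked by [0,2]×[21,23], reject
20. q=(11,2) nearest=4 d=4 new=(11,2) → add node 11 parent=4 cost=10
21. q=(2,8) nearest=2 d=2 new=(2,8) → blocked by [2,4]×[8,12], reject
22. q=(6,6) nearest=7 d=2 new=(6,6) → blocked by [4,6]×[5,7], reject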